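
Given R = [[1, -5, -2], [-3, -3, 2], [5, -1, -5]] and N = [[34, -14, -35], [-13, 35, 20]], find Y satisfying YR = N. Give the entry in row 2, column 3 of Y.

-2

Right-multiplying both sides by R⁻¹ gives Y = NR⁻¹.
R has determinant 6; R⁻¹ = [[17/6, -23/6, -8/3], [-5/6, 5/6, 2/3], [3, -4, -3]].
Y = NR⁻¹ = [[34, -14, -35], [-13, 35, 20]] · [[17/6, -23/6, -8/3], [-5/6, 5/6, 2/3], [3, -4, -3]] = [[3, -2, 5], [-6, -1, -2]].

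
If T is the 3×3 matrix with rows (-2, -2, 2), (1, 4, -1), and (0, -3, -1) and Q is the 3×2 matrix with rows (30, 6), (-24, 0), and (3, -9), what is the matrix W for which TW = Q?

Since T multiplies W on the left, W = T⁻¹Q.
T has determinant 6; T⁻¹ = [[-7/6, -4/3, -1], [1/6, 1/3, 0], [-1/2, -1, -1]].
W = T⁻¹Q = [[-7/6, -4/3, -1], [1/6, 1/3, 0], [-1/2, -1, -1]] · [[30, 6], [-24, 0], [3, -9]] = [[-6, 2], [-3, 1], [6, 6]].

W = [[-6, 2], [-3, 1], [6, 6]]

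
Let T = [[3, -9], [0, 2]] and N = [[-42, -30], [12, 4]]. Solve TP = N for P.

Left-multiplying both sides by T⁻¹ gives P = T⁻¹N.
det T = 6, so T⁻¹ = [[1/3, 3/2], [0, 1/2]].
P = T⁻¹N = [[1/3, 3/2], [0, 1/2]] · [[-42, -30], [12, 4]] = [[4, -4], [6, 2]].

P = [[4, -4], [6, 2]]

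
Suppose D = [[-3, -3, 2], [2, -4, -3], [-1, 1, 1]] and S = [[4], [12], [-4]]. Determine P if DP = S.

P = [[3], [-3], [2]]

D is on the left of P, so left-multiply by D⁻¹: P = D⁻¹S.
det D = -4, so D⁻¹ = [[1/4, -5/4, -17/4], [-1/4, 1/4, 5/4], [1/2, -3/2, -9/2]].
P = D⁻¹S = [[1/4, -5/4, -17/4], [-1/4, 1/4, 5/4], [1/2, -3/2, -9/2]] · [[4], [12], [-4]] = [[3], [-3], [2]].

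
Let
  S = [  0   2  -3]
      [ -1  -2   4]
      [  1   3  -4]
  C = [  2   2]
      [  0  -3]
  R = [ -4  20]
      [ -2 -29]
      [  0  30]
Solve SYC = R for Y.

Y = [[3, 1], [-1, -1], [0, 2]]

Isolating Y: multiply by S⁻¹ from the left and C⁻¹ from the right, so Y = S⁻¹RC⁻¹.
S has determinant 3; S⁻¹ = [[-4/3, -1/3, 2/3], [0, 1, 1], [-1/3, 2/3, 2/3]].
det C = -6, so C⁻¹ = [[1/2, 1/3], [0, -1/3]].
S⁻¹R = [[6, 3], [-2, 1], [0, -6]].
Y = (S⁻¹R)C⁻¹ = [[3, 1], [-1, -1], [0, 2]].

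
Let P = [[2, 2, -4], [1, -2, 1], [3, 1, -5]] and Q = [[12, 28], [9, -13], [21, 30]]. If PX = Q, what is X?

Since P multiplies X on the left, X = P⁻¹Q.
P has determinant 6; P⁻¹ = [[3/2, 1, -1], [4/3, 1/3, -1], [7/6, 2/3, -1]].
X = P⁻¹Q = [[3/2, 1, -1], [4/3, 1/3, -1], [7/6, 2/3, -1]] · [[12, 28], [9, -13], [21, 30]] = [[6, -1], [-2, 3], [-1, -6]].

X = [[6, -1], [-2, 3], [-1, -6]]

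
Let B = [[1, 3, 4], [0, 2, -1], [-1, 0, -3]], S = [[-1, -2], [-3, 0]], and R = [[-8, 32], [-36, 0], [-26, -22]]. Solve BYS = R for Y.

Left-multiply by B⁻¹ and right-multiply by S⁻¹: Y = B⁻¹RS⁻¹.
B has determinant 5; B⁻¹ = [[-6/5, 9/5, -11/5], [1/5, 1/5, 1/5], [2/5, -3/5, 2/5]].
det S = -6; the adjugate gives S⁻¹ = [[0, -1/3], [-1/2, 1/6]].
B⁻¹R = [[2, 10], [-14, 2], [8, 4]].
Y = (B⁻¹R)S⁻¹ = [[-5, 1], [-1, 5], [-2, -2]].

Y = [[-5, 1], [-1, 5], [-2, -2]]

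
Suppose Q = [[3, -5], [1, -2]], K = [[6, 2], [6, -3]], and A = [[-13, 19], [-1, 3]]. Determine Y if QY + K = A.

QY = A − K = [[-19, 17], [-7, 6]].
Since Q multiplies Y on the left, Y = Q⁻¹(A − K).
Q has determinant -1; Q⁻¹ = [[2, -5], [1, -3]].
Y = Q⁻¹(A − K) = [[-3, 4], [2, -1]].

Y = [[-3, 4], [2, -1]]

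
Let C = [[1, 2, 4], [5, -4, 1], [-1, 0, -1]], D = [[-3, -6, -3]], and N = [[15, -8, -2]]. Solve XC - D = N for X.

X = [[-3, 2, -5]]

XC = N + D = [[12, -14, -5]].
Since C sits to the right of X, X = (N + D)C⁻¹.
det C = -4, so C⁻¹ = [[-1, -1/2, -9/2], [-1, -3/4, -19/4], [1, 1/2, 7/2]].
X = (N + D)C⁻¹ = [[-3, 2, -5]].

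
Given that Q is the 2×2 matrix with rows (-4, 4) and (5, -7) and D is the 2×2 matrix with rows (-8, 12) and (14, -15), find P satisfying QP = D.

P = [[0, -3], [-2, 0]]

Left-multiplying both sides by Q⁻¹ gives P = Q⁻¹D.
Q has determinant 8; Q⁻¹ = [[-7/8, -1/2], [-5/8, -1/2]].
P = Q⁻¹D = [[-7/8, -1/2], [-5/8, -1/2]] · [[-8, 12], [14, -15]] = [[0, -3], [-2, 0]].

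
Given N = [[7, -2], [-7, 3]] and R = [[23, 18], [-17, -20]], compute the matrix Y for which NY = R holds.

Left-multiplying both sides by N⁻¹ gives Y = N⁻¹R.
det N = 7; the adjugate gives N⁻¹ = [[3/7, 2/7], [1, 1]].
Y = N⁻¹R = [[3/7, 2/7], [1, 1]] · [[23, 18], [-17, -20]] = [[5, 2], [6, -2]].

Y = [[5, 2], [6, -2]]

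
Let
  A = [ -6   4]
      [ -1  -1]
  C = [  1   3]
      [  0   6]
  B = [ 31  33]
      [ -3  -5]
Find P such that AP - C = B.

AP = B + C = [[32, 36], [-3, 1]].
Since A multiplies P on the left, P = A⁻¹(B + C).
det A = 10; the adjugate gives A⁻¹ = [[-1/10, -2/5], [1/10, -3/5]].
P = A⁻¹(B + C) = [[-2, -4], [5, 3]].

P = [[-2, -4], [5, 3]]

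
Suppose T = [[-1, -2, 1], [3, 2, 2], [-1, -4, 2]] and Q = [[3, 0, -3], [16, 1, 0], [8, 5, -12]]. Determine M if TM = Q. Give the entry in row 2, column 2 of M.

-4

Since T multiplies M on the left, M = T⁻¹Q.
det T = -6; the adjugate gives T⁻¹ = [[-2, 0, 1], [4/3, 1/6, -5/6], [5/3, 1/3, -2/3]].
M = T⁻¹Q = [[-2, 0, 1], [4/3, 1/6, -5/6], [5/3, 1/3, -2/3]] · [[3, 0, -3], [16, 1, 0], [8, 5, -12]] = [[2, 5, -6], [0, -4, 6], [5, -3, 3]].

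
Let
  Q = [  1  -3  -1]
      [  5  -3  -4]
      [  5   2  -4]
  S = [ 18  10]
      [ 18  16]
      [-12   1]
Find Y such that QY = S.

Since Q multiplies Y on the left, Y = Q⁻¹S.
Q has determinant -5; Q⁻¹ = [[-4, 14/5, -9/5], [0, -1/5, 1/5], [-5, 17/5, -12/5]].
Y = Q⁻¹S = [[-4, 14/5, -9/5], [0, -1/5, 1/5], [-5, 17/5, -12/5]] · [[18, 10], [18, 16], [-12, 1]] = [[0, 3], [-6, -3], [0, 2]].

Y = [[0, 3], [-6, -3], [0, 2]]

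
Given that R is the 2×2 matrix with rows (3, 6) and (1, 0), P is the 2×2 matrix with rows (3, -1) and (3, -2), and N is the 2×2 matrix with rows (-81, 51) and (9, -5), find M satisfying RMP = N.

Isolating M: multiply by R⁻¹ from the left and P⁻¹ from the right, so M = R⁻¹NP⁻¹.
det R = -6, so R⁻¹ = [[0, 1], [1/6, -1/2]].
det P = -3; the adjugate gives P⁻¹ = [[2/3, -1/3], [1, -1]].
R⁻¹N = [[9, -5], [-18, 11]].
M = (R⁻¹N)P⁻¹ = [[1, 2], [-1, -5]].

M = [[1, 2], [-1, -5]]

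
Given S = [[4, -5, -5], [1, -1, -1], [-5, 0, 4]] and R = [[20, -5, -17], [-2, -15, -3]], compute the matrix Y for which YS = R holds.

Since S sits to the right of Y, Y = RS⁻¹.
S has determinant 4; S⁻¹ = [[-1, 5, 0], [1/4, -9/4, -1/4], [-5/4, 25/4, 1/4]].
Y = RS⁻¹ = [[20, -5, -17], [-2, -15, -3]] · [[-1, 5, 0], [1/4, -9/4, -1/4], [-5/4, 25/4, 1/4]] = [[0, 5, -3], [2, 5, 3]].

Y = [[0, 5, -3], [2, 5, 3]]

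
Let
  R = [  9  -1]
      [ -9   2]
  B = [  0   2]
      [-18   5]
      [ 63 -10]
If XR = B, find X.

X = [[2, 2], [1, 3], [4, -3]]

R is on the right of X, so right-multiply by R⁻¹: X = BR⁻¹.
R has determinant 9; R⁻¹ = [[2/9, 1/9], [1, 1]].
X = BR⁻¹ = [[0, 2], [-18, 5], [63, -10]] · [[2/9, 1/9], [1, 1]] = [[2, 2], [1, 3], [4, -3]].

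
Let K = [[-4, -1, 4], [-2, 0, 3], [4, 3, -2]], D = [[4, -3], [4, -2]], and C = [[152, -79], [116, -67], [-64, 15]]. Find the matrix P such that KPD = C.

P = [[3, -4], [5, -3], [5, 4]]

Left-multiply by K⁻¹ and right-multiply by D⁻¹: P = K⁻¹CD⁻¹.
det K = 4, so K⁻¹ = [[-9/4, 5/2, -3/4], [2, -2, 1], [-3/2, 2, -1/2]].
D has determinant 4; D⁻¹ = [[-1/2, 3/4], [-1, 1]].
K⁻¹C = [[-4, -1], [8, -9], [36, -23]].
P = (K⁻¹C)D⁻¹ = [[3, -4], [5, -3], [5, 4]].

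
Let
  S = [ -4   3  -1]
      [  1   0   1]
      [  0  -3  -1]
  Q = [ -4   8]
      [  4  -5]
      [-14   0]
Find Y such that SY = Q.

Y = [[5, 1], [5, 2], [-1, -6]]

Left-multiplying both sides by S⁻¹ gives Y = S⁻¹Q.
det S = -6; the adjugate gives S⁻¹ = [[-1/2, -1, -1/2], [-1/6, -2/3, -1/2], [1/2, 2, 1/2]].
Y = S⁻¹Q = [[-1/2, -1, -1/2], [-1/6, -2/3, -1/2], [1/2, 2, 1/2]] · [[-4, 8], [4, -5], [-14, 0]] = [[5, 1], [5, 2], [-1, -6]].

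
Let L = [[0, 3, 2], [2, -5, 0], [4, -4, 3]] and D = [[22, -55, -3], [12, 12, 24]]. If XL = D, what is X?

X = [[-6, 5, 3], [6, -2, 4]]

Right-multiplying both sides by L⁻¹ gives X = DL⁻¹.
det L = 6; the adjugate gives L⁻¹ = [[-5/2, -17/6, 5/3], [-1, -4/3, 2/3], [2, 2, -1]].
X = DL⁻¹ = [[22, -55, -3], [12, 12, 24]] · [[-5/2, -17/6, 5/3], [-1, -4/3, 2/3], [2, 2, -1]] = [[-6, 5, 3], [6, -2, 4]].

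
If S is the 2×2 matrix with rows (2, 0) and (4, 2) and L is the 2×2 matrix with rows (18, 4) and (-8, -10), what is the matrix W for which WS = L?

S is on the right of W, so right-multiply by S⁻¹: W = LS⁻¹.
det S = 4, so S⁻¹ = [[1/2, 0], [-1, 1/2]].
W = LS⁻¹ = [[18, 4], [-8, -10]] · [[1/2, 0], [-1, 1/2]] = [[5, 2], [6, -5]].

W = [[5, 2], [6, -5]]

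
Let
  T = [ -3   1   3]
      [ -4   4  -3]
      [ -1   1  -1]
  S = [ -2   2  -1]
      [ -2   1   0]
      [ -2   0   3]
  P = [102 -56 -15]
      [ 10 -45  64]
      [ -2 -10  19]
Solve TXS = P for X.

X = T⁻¹PS⁻¹ (apply T⁻¹ on the left and S⁻¹ on the right).
T has determinant 2; T⁻¹ = [[-1/2, 2, -15/2], [-1/2, 3, -21/2], [0, 1, -4]].
det S = 4, so S⁻¹ = [[3/4, -3/2, 1/4], [3/2, -2, 1/2], [1/2, -1, 1/2]].
T⁻¹P = [[-16, 13, -7], [0, -2, 0], [18, -5, -12]].
X = (T⁻¹P)S⁻¹ = [[4, 5, -1], [-3, 4, -1], [0, -5, -4]].

X = [[4, 5, -1], [-3, 4, -1], [0, -5, -4]]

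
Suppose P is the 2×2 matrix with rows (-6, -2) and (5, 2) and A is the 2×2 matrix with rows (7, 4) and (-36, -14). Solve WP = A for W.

Since P sits to the right of W, W = AP⁻¹.
P has determinant -2; P⁻¹ = [[-1, -1], [5/2, 3]].
W = AP⁻¹ = [[7, 4], [-36, -14]] · [[-1, -1], [5/2, 3]] = [[3, 5], [1, -6]].

W = [[3, 5], [1, -6]]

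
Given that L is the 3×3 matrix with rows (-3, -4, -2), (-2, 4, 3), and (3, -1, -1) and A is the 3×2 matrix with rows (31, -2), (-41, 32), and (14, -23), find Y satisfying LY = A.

Left-multiplying both sides by L⁻¹ gives Y = L⁻¹A.
L has determinant -5; L⁻¹ = [[1/5, 2/5, 4/5], [-7/5, -9/5, -13/5], [2, 3, 4]].
Y = L⁻¹A = [[1/5, 2/5, 4/5], [-7/5, -9/5, -13/5], [2, 3, 4]] · [[31, -2], [-41, 32], [14, -23]] = [[1, -6], [-6, 5], [-5, 0]].

Y = [[1, -6], [-6, 5], [-5, 0]]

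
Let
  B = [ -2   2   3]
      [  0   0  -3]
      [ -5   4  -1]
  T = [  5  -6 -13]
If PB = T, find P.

P = [[-5, -1, 1]]

Since B sits to the right of P, P = TB⁻¹.
B has determinant 6; B⁻¹ = [[2, 7/3, -1], [5/2, 17/6, -1], [0, -1/3, 0]].
P = TB⁻¹ = [[5, -6, -13]] · [[2, 7/3, -1], [5/2, 17/6, -1], [0, -1/3, 0]] = [[-5, -1, 1]].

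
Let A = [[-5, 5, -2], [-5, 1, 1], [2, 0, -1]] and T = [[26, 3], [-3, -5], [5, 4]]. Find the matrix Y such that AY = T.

Y = [[1, 0], [5, -1], [-3, -4]]

A is on the left of Y, so left-multiply by A⁻¹: Y = A⁻¹T.
det A = -6; the adjugate gives A⁻¹ = [[1/6, -5/6, -7/6], [1/2, -3/2, -5/2], [1/3, -5/3, -10/3]].
Y = A⁻¹T = [[1/6, -5/6, -7/6], [1/2, -3/2, -5/2], [1/3, -5/3, -10/3]] · [[26, 3], [-3, -5], [5, 4]] = [[1, 0], [5, -1], [-3, -4]].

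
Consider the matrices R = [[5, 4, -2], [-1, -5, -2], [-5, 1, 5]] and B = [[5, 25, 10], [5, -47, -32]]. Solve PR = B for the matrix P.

P = [[0, -5, 0], [-4, 5, -6]]

Since R sits to the right of P, P = BR⁻¹.
R has determinant -3; R⁻¹ = [[23/3, 22/3, 6], [-5, -5, -4], [26/3, 25/3, 7]].
P = BR⁻¹ = [[5, 25, 10], [5, -47, -32]] · [[23/3, 22/3, 6], [-5, -5, -4], [26/3, 25/3, 7]] = [[0, -5, 0], [-4, 5, -6]].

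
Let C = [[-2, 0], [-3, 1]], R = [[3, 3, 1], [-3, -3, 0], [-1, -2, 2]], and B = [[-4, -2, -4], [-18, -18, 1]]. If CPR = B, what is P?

P = [[0, -1, 1], [1, 4, 3]]

Left-multiply by C⁻¹ and right-multiply by R⁻¹: P = C⁻¹BR⁻¹.
det C = -2; the adjugate gives C⁻¹ = [[-1/2, 0], [-3/2, 1]].
det R = 3, so R⁻¹ = [[-2, -8/3, 1], [2, 7/3, -1], [1, 1, 0]].
C⁻¹B = [[2, 1, 2], [-12, -15, 7]].
P = (C⁻¹B)R⁻¹ = [[0, -1, 1], [1, 4, 3]].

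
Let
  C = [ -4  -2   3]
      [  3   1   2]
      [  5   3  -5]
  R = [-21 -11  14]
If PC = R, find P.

P = [[2, -1, -2]]

C is on the right of P, so right-multiply by C⁻¹: P = RC⁻¹.
det C = 6; the adjugate gives C⁻¹ = [[-11/6, -1/6, -7/6], [25/6, 5/6, 17/6], [2/3, 1/3, 1/3]].
P = RC⁻¹ = [[-21, -11, 14]] · [[-11/6, -1/6, -7/6], [25/6, 5/6, 17/6], [2/3, 1/3, 1/3]] = [[2, -1, -2]].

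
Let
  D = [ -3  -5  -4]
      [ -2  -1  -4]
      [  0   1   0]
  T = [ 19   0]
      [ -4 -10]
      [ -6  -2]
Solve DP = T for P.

Left-multiplying both sides by D⁻¹ gives P = D⁻¹T.
D has determinant -4; D⁻¹ = [[-1, 1, -4], [0, 0, 1], [1/2, -3/4, 7/4]].
P = D⁻¹T = [[-1, 1, -4], [0, 0, 1], [1/2, -3/4, 7/4]] · [[19, 0], [-4, -10], [-6, -2]] = [[1, -2], [-6, -2], [2, 4]].

P = [[1, -2], [-6, -2], [2, 4]]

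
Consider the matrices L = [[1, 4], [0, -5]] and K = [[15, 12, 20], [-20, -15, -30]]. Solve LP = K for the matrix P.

L is on the left of P, so left-multiply by L⁻¹: P = L⁻¹K.
L has determinant -5; L⁻¹ = [[1, 4/5], [0, -1/5]].
P = L⁻¹K = [[1, 4/5], [0, -1/5]] · [[15, 12, 20], [-20, -15, -30]] = [[-1, 0, -4], [4, 3, 6]].

P = [[-1, 0, -4], [4, 3, 6]]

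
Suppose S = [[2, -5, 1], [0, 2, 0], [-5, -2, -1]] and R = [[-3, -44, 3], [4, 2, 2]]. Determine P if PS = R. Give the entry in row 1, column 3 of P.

3

Right-multiplying both sides by S⁻¹ gives P = RS⁻¹.
S has determinant 6; S⁻¹ = [[-1/3, -7/6, -1/3], [0, 1/2, 0], [5/3, 29/6, 2/3]].
P = RS⁻¹ = [[-3, -44, 3], [4, 2, 2]] · [[-1/3, -7/6, -1/3], [0, 1/2, 0], [5/3, 29/6, 2/3]] = [[6, -4, 3], [2, 6, 0]].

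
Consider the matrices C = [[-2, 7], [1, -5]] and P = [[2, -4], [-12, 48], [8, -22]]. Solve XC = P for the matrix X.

Since C sits to the right of X, X = PC⁻¹.
det C = 3, so C⁻¹ = [[-5/3, -7/3], [-1/3, -2/3]].
X = PC⁻¹ = [[2, -4], [-12, 48], [8, -22]] · [[-5/3, -7/3], [-1/3, -2/3]] = [[-2, -2], [4, -4], [-6, -4]].

X = [[-2, -2], [4, -4], [-6, -4]]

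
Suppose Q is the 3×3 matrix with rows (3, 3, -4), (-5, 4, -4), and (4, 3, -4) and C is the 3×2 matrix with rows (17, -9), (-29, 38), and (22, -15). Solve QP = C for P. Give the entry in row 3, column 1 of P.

Since Q multiplies P on the left, P = Q⁻¹C.
det Q = 4, so Q⁻¹ = [[-1, 0, 1], [-9, 1, 8], [-31/4, 3/4, 27/4]].
P = Q⁻¹C = [[-1, 0, 1], [-9, 1, 8], [-31/4, 3/4, 27/4]] · [[17, -9], [-29, 38], [22, -15]] = [[5, -6], [-6, -1], [-5, -3]].

-5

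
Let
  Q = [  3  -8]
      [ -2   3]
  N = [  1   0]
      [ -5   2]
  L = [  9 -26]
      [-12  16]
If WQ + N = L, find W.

W = [[4, 2], [-1, 2]]

WQ = L − N = [[8, -26], [-7, 14]].
Since Q sits to the right of W, W = (L − N)Q⁻¹.
Q has determinant -7; Q⁻¹ = [[-3/7, -8/7], [-2/7, -3/7]].
W = (L − N)Q⁻¹ = [[4, 2], [-1, 2]].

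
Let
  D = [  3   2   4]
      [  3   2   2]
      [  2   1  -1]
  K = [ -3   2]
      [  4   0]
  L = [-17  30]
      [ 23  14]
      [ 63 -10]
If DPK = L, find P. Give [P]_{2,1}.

P = D⁻¹LK⁻¹ (apply D⁻¹ on the left and K⁻¹ on the right).
D has determinant -2; D⁻¹ = [[2, -3, 2], [-7/2, 11/2, -3], [1/2, -1/2, 0]].
K has determinant -8; K⁻¹ = [[0, 1/4], [1/2, 3/8]].
D⁻¹L = [[23, -2], [-3, 2], [-20, 8]].
P = (D⁻¹L)K⁻¹ = [[-1, 5], [1, 0], [4, -2]].

1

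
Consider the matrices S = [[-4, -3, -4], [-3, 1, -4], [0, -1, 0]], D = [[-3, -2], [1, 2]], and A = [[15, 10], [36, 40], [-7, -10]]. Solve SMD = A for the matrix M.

Isolating M: multiply by S⁻¹ from the left and D⁻¹ from the right, so M = S⁻¹AD⁻¹.
S has determinant 4; S⁻¹ = [[-1, 1, 4], [0, 0, -1], [3/4, -1, -13/4]].
det D = -4; the adjugate gives D⁻¹ = [[-1/2, -1/2], [1/4, 3/4]].
S⁻¹A = [[-7, -10], [7, 10], [-2, 0]].
M = (S⁻¹A)D⁻¹ = [[1, -4], [-1, 4], [1, 1]].

M = [[1, -4], [-1, 4], [1, 1]]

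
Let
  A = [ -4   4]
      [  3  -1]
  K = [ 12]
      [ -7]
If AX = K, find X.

Left-multiplying both sides by A⁻¹ gives X = A⁻¹K.
det A = -8; the adjugate gives A⁻¹ = [[1/8, 1/2], [3/8, 1/2]].
X = A⁻¹K = [[1/8, 1/2], [3/8, 1/2]] · [[12], [-7]] = [[-2], [1]].

X = [[-2], [1]]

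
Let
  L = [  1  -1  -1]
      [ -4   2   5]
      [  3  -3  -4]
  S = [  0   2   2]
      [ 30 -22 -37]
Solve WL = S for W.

W = [[5, -1, -3], [5, -4, 3]]

L is on the right of W, so right-multiply by L⁻¹: W = SL⁻¹.
L has determinant 2; L⁻¹ = [[7/2, -1/2, -3/2], [-1/2, -1/2, -1/2], [3, 0, -1]].
W = SL⁻¹ = [[0, 2, 2], [30, -22, -37]] · [[7/2, -1/2, -3/2], [-1/2, -1/2, -1/2], [3, 0, -1]] = [[5, -1, -3], [5, -4, 3]].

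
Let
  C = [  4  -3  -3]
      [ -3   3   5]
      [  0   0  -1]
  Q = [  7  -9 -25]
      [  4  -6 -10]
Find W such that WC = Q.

Since C sits to the right of W, W = QC⁻¹.
det C = -3; the adjugate gives C⁻¹ = [[1, 1, 2], [1, 4/3, 11/3], [0, 0, -1]].
W = QC⁻¹ = [[7, -9, -25], [4, -6, -10]] · [[1, 1, 2], [1, 4/3, 11/3], [0, 0, -1]] = [[-2, -5, 6], [-2, -4, -4]].

W = [[-2, -5, 6], [-2, -4, -4]]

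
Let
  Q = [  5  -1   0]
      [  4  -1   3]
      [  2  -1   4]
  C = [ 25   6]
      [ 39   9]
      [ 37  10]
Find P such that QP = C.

P = [[4, 0], [-5, -6], [6, 1]]

Q is on the left of P, so left-multiply by Q⁻¹: P = Q⁻¹C.
det Q = 5, so Q⁻¹ = [[-1/5, 4/5, -3/5], [-2, 4, -3], [-2/5, 3/5, -1/5]].
P = Q⁻¹C = [[-1/5, 4/5, -3/5], [-2, 4, -3], [-2/5, 3/5, -1/5]] · [[25, 6], [39, 9], [37, 10]] = [[4, 0], [-5, -6], [6, 1]].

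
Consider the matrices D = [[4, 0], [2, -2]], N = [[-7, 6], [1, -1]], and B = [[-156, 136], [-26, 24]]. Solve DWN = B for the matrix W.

Isolating W: multiply by D⁻¹ from the left and N⁻¹ from the right, so W = D⁻¹BN⁻¹.
det D = -8; the adjugate gives D⁻¹ = [[1/4, 0], [1/4, -1/2]].
N has determinant 1; N⁻¹ = [[-1, -6], [-1, -7]].
D⁻¹B = [[-39, 34], [-26, 22]].
W = (D⁻¹B)N⁻¹ = [[5, -4], [4, 2]].

W = [[5, -4], [4, 2]]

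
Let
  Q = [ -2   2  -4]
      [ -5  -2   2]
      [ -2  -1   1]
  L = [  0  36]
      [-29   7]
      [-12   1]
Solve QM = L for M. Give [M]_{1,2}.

-5

Left-multiplying both sides by Q⁻¹ gives M = Q⁻¹L.
det Q = -2; the adjugate gives Q⁻¹ = [[0, -1, 2], [-1/2, 5, -12], [-1/2, 3, -7]].
M = Q⁻¹L = [[0, -1, 2], [-1/2, 5, -12], [-1/2, 3, -7]] · [[0, 36], [-29, 7], [-12, 1]] = [[5, -5], [-1, 5], [-3, -4]].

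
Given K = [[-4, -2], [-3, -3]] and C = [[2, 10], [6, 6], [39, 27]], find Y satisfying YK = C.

Y = [[4, -6], [0, -2], [-6, -5]]

K is on the right of Y, so right-multiply by K⁻¹: Y = CK⁻¹.
det K = 6; the adjugate gives K⁻¹ = [[-1/2, 1/3], [1/2, -2/3]].
Y = CK⁻¹ = [[2, 10], [6, 6], [39, 27]] · [[-1/2, 1/3], [1/2, -2/3]] = [[4, -6], [0, -2], [-6, -5]].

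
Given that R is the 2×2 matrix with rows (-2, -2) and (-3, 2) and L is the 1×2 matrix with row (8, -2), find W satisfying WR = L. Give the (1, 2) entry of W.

Right-multiplying both sides by R⁻¹ gives W = LR⁻¹.
det R = -10, so R⁻¹ = [[-1/5, -1/5], [-3/10, 1/5]].
W = LR⁻¹ = [[8, -2]] · [[-1/5, -1/5], [-3/10, 1/5]] = [[-1, -2]].

-2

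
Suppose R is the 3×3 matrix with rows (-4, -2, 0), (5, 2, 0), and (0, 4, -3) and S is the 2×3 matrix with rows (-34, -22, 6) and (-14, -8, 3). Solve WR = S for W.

Right-multiplying both sides by R⁻¹ gives W = SR⁻¹.
det R = -6; the adjugate gives R⁻¹ = [[1, 1, 0], [-5/2, -2, 0], [-10/3, -8/3, -1/3]].
W = SR⁻¹ = [[-34, -22, 6], [-14, -8, 3]] · [[1, 1, 0], [-5/2, -2, 0], [-10/3, -8/3, -1/3]] = [[1, -6, -2], [-4, -6, -1]].

W = [[1, -6, -2], [-4, -6, -1]]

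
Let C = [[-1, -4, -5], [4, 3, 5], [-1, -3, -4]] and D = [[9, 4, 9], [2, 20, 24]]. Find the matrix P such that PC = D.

C is on the right of P, so right-multiply by C⁻¹: P = DC⁻¹.
det C = -2, so C⁻¹ = [[-3/2, 1/2, 5/2], [-11/2, 1/2, 15/2], [9/2, -1/2, -13/2]].
P = DC⁻¹ = [[9, 4, 9], [2, 20, 24]] · [[-3/2, 1/2, 5/2], [-11/2, 1/2, 15/2], [9/2, -1/2, -13/2]] = [[5, 2, -6], [-5, -1, -1]].

P = [[5, 2, -6], [-5, -1, -1]]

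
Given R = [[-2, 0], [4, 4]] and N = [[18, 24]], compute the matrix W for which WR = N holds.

Right-multiplying both sides by R⁻¹ gives W = NR⁻¹.
det R = -8, so R⁻¹ = [[-1/2, 0], [1/2, 1/4]].
W = NR⁻¹ = [[18, 24]] · [[-1/2, 0], [1/2, 1/4]] = [[3, 6]].

W = [[3, 6]]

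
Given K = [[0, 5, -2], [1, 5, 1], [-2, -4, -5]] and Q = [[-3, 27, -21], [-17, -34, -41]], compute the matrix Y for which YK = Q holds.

Y = [[6, 1, 2], [3, -5, 6]]

K is on the right of Y, so right-multiply by K⁻¹: Y = QK⁻¹.
K has determinant 3; K⁻¹ = [[-7, 11, 5], [1, -4/3, -2/3], [2, -10/3, -5/3]].
Y = QK⁻¹ = [[-3, 27, -21], [-17, -34, -41]] · [[-7, 11, 5], [1, -4/3, -2/3], [2, -10/3, -5/3]] = [[6, 1, 2], [3, -5, 6]].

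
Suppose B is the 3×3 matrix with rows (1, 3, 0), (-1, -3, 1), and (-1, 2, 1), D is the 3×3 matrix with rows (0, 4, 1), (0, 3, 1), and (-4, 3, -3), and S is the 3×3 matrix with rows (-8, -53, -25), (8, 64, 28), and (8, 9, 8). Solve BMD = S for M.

M = [[-5, -2, 2], [1, -5, 0], [2, 1, 0]]

M = B⁻¹SD⁻¹ (apply B⁻¹ on the left and D⁻¹ on the right).
B has determinant -5; B⁻¹ = [[1, 3/5, -3/5], [0, -1/5, 1/5], [1, 1, 0]].
det D = -4; the adjugate gives D⁻¹ = [[3, -15/4, -1/4], [1, -1, 0], [-3, 4, 0]].
B⁻¹S = [[-8, -20, -13], [0, -11, -4], [0, 11, 3]].
M = (B⁻¹S)D⁻¹ = [[-5, -2, 2], [1, -5, 0], [2, 1, 0]].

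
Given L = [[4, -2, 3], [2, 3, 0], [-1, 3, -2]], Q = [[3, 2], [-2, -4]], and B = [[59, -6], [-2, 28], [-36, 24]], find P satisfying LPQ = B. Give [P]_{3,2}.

Isolating P: multiply by L⁻¹ from the left and Q⁻¹ from the right, so P = L⁻¹BQ⁻¹.
L has determinant -5; L⁻¹ = [[6/5, -1, 9/5], [-4/5, 1, -6/5], [-9/5, 2, -16/5]].
Q has determinant -8; Q⁻¹ = [[1/2, 1/4], [-1/4, -3/8]].
L⁻¹B = [[8, 8], [-6, 4], [5, -10]].
P = (L⁻¹B)Q⁻¹ = [[2, -1], [-4, -3], [5, 5]].

5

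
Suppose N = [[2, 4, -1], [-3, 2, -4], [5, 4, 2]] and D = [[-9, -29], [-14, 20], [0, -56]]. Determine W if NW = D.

W = [[-2, -6], [0, -5], [5, -3]]

N is on the left of W, so left-multiply by N⁻¹: W = N⁻¹D.
det N = 6, so N⁻¹ = [[10/3, -2, -7/3], [-7/3, 3/2, 11/6], [-11/3, 2, 8/3]].
W = N⁻¹D = [[10/3, -2, -7/3], [-7/3, 3/2, 11/6], [-11/3, 2, 8/3]] · [[-9, -29], [-14, 20], [0, -56]] = [[-2, -6], [0, -5], [5, -3]].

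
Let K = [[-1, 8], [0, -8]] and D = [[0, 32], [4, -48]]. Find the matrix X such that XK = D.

Since K sits to the right of X, X = DK⁻¹.
det K = 8; the adjugate gives K⁻¹ = [[-1, -1], [0, -1/8]].
X = DK⁻¹ = [[0, 32], [4, -48]] · [[-1, -1], [0, -1/8]] = [[0, -4], [-4, 2]].

X = [[0, -4], [-4, 2]]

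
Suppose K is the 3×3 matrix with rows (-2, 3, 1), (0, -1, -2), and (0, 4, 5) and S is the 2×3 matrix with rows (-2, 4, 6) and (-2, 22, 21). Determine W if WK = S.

W = [[1, -5, -1], [1, 5, 6]]

Right-multiplying both sides by K⁻¹ gives W = SK⁻¹.
K has determinant -6; K⁻¹ = [[-1/2, 11/6, 5/6], [0, 5/3, 2/3], [0, -4/3, -1/3]].
W = SK⁻¹ = [[-2, 4, 6], [-2, 22, 21]] · [[-1/2, 11/6, 5/6], [0, 5/3, 2/3], [0, -4/3, -1/3]] = [[1, -5, -1], [1, 5, 6]].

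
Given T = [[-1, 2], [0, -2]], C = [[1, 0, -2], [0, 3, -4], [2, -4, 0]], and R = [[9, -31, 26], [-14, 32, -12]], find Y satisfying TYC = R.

Isolating Y: multiply by T⁻¹ from the left and C⁻¹ from the right, so Y = T⁻¹RC⁻¹.
det T = 2, so T⁻¹ = [[-1, -1], [0, -1/2]].
det C = -4, so C⁻¹ = [[4, -2, -3/2], [2, -1, -1], [3/2, -1, -3/4]].
T⁻¹R = [[5, -1, -14], [7, -16, 6]].
Y = (T⁻¹R)C⁻¹ = [[-3, 5, 4], [5, -4, 1]].

Y = [[-3, 5, 4], [5, -4, 1]]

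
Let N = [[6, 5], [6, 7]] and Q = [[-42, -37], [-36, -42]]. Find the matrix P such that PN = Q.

Since N sits to the right of P, P = QN⁻¹.
N has determinant 12; N⁻¹ = [[7/12, -5/12], [-1/2, 1/2]].
P = QN⁻¹ = [[-42, -37], [-36, -42]] · [[7/12, -5/12], [-1/2, 1/2]] = [[-6, -1], [0, -6]].

P = [[-6, -1], [0, -6]]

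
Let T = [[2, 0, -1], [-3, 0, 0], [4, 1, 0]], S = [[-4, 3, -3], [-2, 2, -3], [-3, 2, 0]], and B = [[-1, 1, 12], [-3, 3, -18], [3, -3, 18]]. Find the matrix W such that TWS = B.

Left-multiply by T⁻¹ and right-multiply by S⁻¹: W = T⁻¹BS⁻¹.
det T = 3, so T⁻¹ = [[0, -1/3, 0], [0, 4/3, 1], [-1, -2/3, 0]].
S has determinant -3; S⁻¹ = [[-2, 2, 1], [-3, 3, 2], [-2/3, 1/3, 2/3]].
T⁻¹B = [[1, -1, 6], [-1, 1, -6], [3, -3, 0]].
W = (T⁻¹B)S⁻¹ = [[-3, 1, 3], [3, -1, -3], [3, -3, -3]].

W = [[-3, 1, 3], [3, -1, -3], [3, -3, -3]]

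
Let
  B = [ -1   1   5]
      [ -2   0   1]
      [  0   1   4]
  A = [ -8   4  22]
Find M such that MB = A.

M = [[4, 2, 0]]

Since B sits to the right of M, M = AB⁻¹.
det B = -1, so B⁻¹ = [[1, -1, -1], [-8, 4, 9], [2, -1, -2]].
M = AB⁻¹ = [[-8, 4, 22]] · [[1, -1, -1], [-8, 4, 9], [2, -1, -2]] = [[4, 2, 0]].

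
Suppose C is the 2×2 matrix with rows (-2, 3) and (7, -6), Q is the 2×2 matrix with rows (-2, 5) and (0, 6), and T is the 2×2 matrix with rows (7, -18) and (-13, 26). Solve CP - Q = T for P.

P = [[-1, 2], [1, -3]]

CP = T + Q = [[5, -13], [-13, 32]].
C is on the left of P, so left-multiply by C⁻¹: P = C⁻¹(T + Q).
C has determinant -9; C⁻¹ = [[2/3, 1/3], [7/9, 2/9]].
P = C⁻¹(T + Q) = [[-1, 2], [1, -3]].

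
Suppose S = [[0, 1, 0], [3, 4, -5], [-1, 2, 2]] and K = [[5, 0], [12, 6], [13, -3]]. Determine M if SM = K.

M = [[-1, -3], [5, 0], [1, -3]]

S is on the left of M, so left-multiply by S⁻¹: M = S⁻¹K.
S has determinant -1; S⁻¹ = [[-18, 2, 5], [1, 0, 0], [-10, 1, 3]].
M = S⁻¹K = [[-18, 2, 5], [1, 0, 0], [-10, 1, 3]] · [[5, 0], [12, 6], [13, -3]] = [[-1, -3], [5, 0], [1, -3]].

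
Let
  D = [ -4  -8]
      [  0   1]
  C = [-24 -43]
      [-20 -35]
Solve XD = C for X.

D is on the right of X, so right-multiply by D⁻¹: X = CD⁻¹.
det D = -4, so D⁻¹ = [[-1/4, -2], [0, 1]].
X = CD⁻¹ = [[-24, -43], [-20, -35]] · [[-1/4, -2], [0, 1]] = [[6, 5], [5, 5]].

X = [[6, 5], [5, 5]]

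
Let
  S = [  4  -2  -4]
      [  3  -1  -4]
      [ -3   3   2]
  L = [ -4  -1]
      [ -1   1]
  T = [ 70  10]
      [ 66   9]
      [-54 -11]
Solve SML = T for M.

M = S⁻¹TL⁻¹ (apply S⁻¹ on the left and L⁻¹ on the right).
det S = 4; the adjugate gives S⁻¹ = [[5/2, -2, 1], [3/2, -1, 1], [3/2, -3/2, 1/2]].
det L = -5, so L⁻¹ = [[-1/5, -1/5], [-1/5, 4/5]].
S⁻¹T = [[-11, -4], [-15, -5], [-21, -4]].
M = (S⁻¹T)L⁻¹ = [[3, -1], [4, -1], [5, 1]].

M = [[3, -1], [4, -1], [5, 1]]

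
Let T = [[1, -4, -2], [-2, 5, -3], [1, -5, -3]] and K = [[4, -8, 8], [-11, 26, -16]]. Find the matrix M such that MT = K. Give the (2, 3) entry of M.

3

Right-multiplying both sides by T⁻¹ gives M = KT⁻¹.
T has determinant -4; T⁻¹ = [[15/2, 1/2, -11/2], [9/4, 1/4, -7/4], [-5/4, -1/4, 3/4]].
M = KT⁻¹ = [[4, -8, 8], [-11, 26, -16]] · [[15/2, 1/2, -11/2], [9/4, 1/4, -7/4], [-5/4, -1/4, 3/4]] = [[2, -2, -2], [-4, 5, 3]].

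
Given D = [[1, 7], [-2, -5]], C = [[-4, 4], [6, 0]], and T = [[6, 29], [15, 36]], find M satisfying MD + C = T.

M = [[0, -5], [3, -3]]

MD = T − C = [[10, 25], [9, 36]].
Right-multiplying both sides by D⁻¹ gives M = (T − C)D⁻¹.
det D = 9, so D⁻¹ = [[-5/9, -7/9], [2/9, 1/9]].
M = (T − C)D⁻¹ = [[0, -5], [3, -3]].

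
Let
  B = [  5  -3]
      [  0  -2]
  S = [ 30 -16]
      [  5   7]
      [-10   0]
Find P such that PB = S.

P = [[6, -1], [1, -5], [-2, 3]]

B is on the right of P, so right-multiply by B⁻¹: P = SB⁻¹.
det B = -10; the adjugate gives B⁻¹ = [[1/5, -3/10], [0, -1/2]].
P = SB⁻¹ = [[30, -16], [5, 7], [-10, 0]] · [[1/5, -3/10], [0, -1/2]] = [[6, -1], [1, -5], [-2, 3]].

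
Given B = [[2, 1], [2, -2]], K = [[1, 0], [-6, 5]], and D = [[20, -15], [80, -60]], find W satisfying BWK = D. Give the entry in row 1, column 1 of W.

Isolating W: multiply by B⁻¹ from the left and K⁻¹ from the right, so W = B⁻¹DK⁻¹.
det B = -6, so B⁻¹ = [[1/3, 1/6], [1/3, -1/3]].
det K = 5; the adjugate gives K⁻¹ = [[1, 0], [6/5, 1/5]].
B⁻¹D = [[20, -15], [-20, 15]].
W = (B⁻¹D)K⁻¹ = [[2, -3], [-2, 3]].

2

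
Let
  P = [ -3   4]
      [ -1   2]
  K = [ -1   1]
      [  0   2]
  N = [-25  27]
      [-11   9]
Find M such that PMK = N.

M = [[-3, -3], [4, -2]]

Left-multiply by P⁻¹ and right-multiply by K⁻¹: M = P⁻¹NK⁻¹.
det P = -2, so P⁻¹ = [[-1, 2], [-1/2, 3/2]].
det K = -2, so K⁻¹ = [[-1, 1/2], [0, 1/2]].
P⁻¹N = [[3, -9], [-4, 0]].
M = (P⁻¹N)K⁻¹ = [[-3, -3], [4, -2]].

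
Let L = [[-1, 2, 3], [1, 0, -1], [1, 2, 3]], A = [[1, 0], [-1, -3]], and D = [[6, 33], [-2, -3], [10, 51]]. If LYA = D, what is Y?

Y = [[-1, -3], [-3, -1], [0, -4]]

Isolating Y: multiply by L⁻¹ from the left and A⁻¹ from the right, so Y = L⁻¹DA⁻¹.
L has determinant -4; L⁻¹ = [[-1/2, 0, 1/2], [1, 3/2, -1/2], [-1/2, -1, 1/2]].
det A = -3; the adjugate gives A⁻¹ = [[1, 0], [-1/3, -1/3]].
L⁻¹D = [[2, 9], [-2, 3], [4, 12]].
Y = (L⁻¹D)A⁻¹ = [[-1, -3], [-3, -1], [0, -4]].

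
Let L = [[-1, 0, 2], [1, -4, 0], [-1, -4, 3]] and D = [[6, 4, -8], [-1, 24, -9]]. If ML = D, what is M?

L is on the right of M, so right-multiply by L⁻¹: M = DL⁻¹.
L has determinant -4; L⁻¹ = [[3, 2, -2], [3/4, 1/4, -1/2], [2, 1, -1]].
M = DL⁻¹ = [[6, 4, -8], [-1, 24, -9]] · [[3, 2, -2], [3/4, 1/4, -1/2], [2, 1, -1]] = [[5, 5, -6], [-3, -5, -1]].

M = [[5, 5, -6], [-3, -5, -1]]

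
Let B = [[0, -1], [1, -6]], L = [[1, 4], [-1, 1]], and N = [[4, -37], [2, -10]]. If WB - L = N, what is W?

W = [[3, 5], [3, 1]]

WB = N + L = [[5, -33], [1, -9]].
B is on the right of W, so right-multiply by B⁻¹: W = (N + L)B⁻¹.
det B = 1; the adjugate gives B⁻¹ = [[-6, 1], [-1, 0]].
W = (N + L)B⁻¹ = [[3, 5], [3, 1]].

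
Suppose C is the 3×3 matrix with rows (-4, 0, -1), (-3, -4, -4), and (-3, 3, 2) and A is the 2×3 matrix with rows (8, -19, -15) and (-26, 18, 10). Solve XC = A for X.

X = [[1, 1, -5], [2, 0, 6]]

C is on the right of X, so right-multiply by C⁻¹: X = AC⁻¹.
det C = 5; the adjugate gives C⁻¹ = [[4/5, -3/5, -4/5], [18/5, -11/5, -13/5], [-21/5, 12/5, 16/5]].
X = AC⁻¹ = [[8, -19, -15], [-26, 18, 10]] · [[4/5, -3/5, -4/5], [18/5, -11/5, -13/5], [-21/5, 12/5, 16/5]] = [[1, 1, -5], [2, 0, 6]].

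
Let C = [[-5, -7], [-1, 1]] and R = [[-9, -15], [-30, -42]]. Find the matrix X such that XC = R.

X = [[2, -1], [6, 0]]

Right-multiplying both sides by C⁻¹ gives X = RC⁻¹.
det C = -12; the adjugate gives C⁻¹ = [[-1/12, -7/12], [-1/12, 5/12]].
X = RC⁻¹ = [[-9, -15], [-30, -42]] · [[-1/12, -7/12], [-1/12, 5/12]] = [[2, -1], [6, 0]].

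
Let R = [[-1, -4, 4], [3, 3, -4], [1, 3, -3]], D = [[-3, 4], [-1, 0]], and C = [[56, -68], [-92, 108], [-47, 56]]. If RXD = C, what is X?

X = [[5, 5], [0, 4], [-3, 4]]

X = R⁻¹CD⁻¹ (apply R⁻¹ on the left and D⁻¹ on the right).
det R = 1, so R⁻¹ = [[3, 0, 4], [5, -1, 8], [6, -1, 9]].
det D = 4, so D⁻¹ = [[0, -1], [1/4, -3/4]].
R⁻¹C = [[-20, 20], [-4, 0], [5, -12]].
X = (R⁻¹C)D⁻¹ = [[5, 5], [0, 4], [-3, 4]].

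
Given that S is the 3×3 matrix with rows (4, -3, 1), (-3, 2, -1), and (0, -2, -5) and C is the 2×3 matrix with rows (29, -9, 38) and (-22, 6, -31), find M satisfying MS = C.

M = [[5, -3, -6], [-4, 2, 5]]

S is on the right of M, so right-multiply by S⁻¹: M = CS⁻¹.
S has determinant 3; S⁻¹ = [[-4, -17/3, 1/3], [-5, -20/3, 1/3], [2, 8/3, -1/3]].
M = CS⁻¹ = [[29, -9, 38], [-22, 6, -31]] · [[-4, -17/3, 1/3], [-5, -20/3, 1/3], [2, 8/3, -1/3]] = [[5, -3, -6], [-4, 2, 5]].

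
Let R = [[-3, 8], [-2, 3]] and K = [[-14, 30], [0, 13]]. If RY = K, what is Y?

Left-multiplying both sides by R⁻¹ gives Y = R⁻¹K.
det R = 7, so R⁻¹ = [[3/7, -8/7], [2/7, -3/7]].
Y = R⁻¹K = [[3/7, -8/7], [2/7, -3/7]] · [[-14, 30], [0, 13]] = [[-6, -2], [-4, 3]].

Y = [[-6, -2], [-4, 3]]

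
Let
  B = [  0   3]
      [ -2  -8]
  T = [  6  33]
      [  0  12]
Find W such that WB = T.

Right-multiplying both sides by B⁻¹ gives W = TB⁻¹.
det B = 6, so B⁻¹ = [[-4/3, -1/2], [1/3, 0]].
W = TB⁻¹ = [[6, 33], [0, 12]] · [[-4/3, -1/2], [1/3, 0]] = [[3, -3], [4, 0]].

W = [[3, -3], [4, 0]]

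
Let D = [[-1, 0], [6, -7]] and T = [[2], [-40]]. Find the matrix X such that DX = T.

X = [[-2], [4]]

Since D multiplies X on the left, X = D⁻¹T.
det D = 7, so D⁻¹ = [[-1, 0], [-6/7, -1/7]].
X = D⁻¹T = [[-1, 0], [-6/7, -1/7]] · [[2], [-40]] = [[-2], [4]].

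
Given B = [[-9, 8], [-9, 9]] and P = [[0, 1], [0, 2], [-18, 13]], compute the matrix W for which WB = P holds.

Right-multiplying both sides by B⁻¹ gives W = PB⁻¹.
B has determinant -9; B⁻¹ = [[-1, 8/9], [-1, 1]].
W = PB⁻¹ = [[0, 1], [0, 2], [-18, 13]] · [[-1, 8/9], [-1, 1]] = [[-1, 1], [-2, 2], [5, -3]].

W = [[-1, 1], [-2, 2], [5, -3]]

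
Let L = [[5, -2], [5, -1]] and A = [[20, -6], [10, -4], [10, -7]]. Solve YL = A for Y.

Y = [[2, 2], [2, 0], [5, -3]]

Right-multiplying both sides by L⁻¹ gives Y = AL⁻¹.
L has determinant 5; L⁻¹ = [[-1/5, 2/5], [-1, 1]].
Y = AL⁻¹ = [[20, -6], [10, -4], [10, -7]] · [[-1/5, 2/5], [-1, 1]] = [[2, 2], [2, 0], [5, -3]].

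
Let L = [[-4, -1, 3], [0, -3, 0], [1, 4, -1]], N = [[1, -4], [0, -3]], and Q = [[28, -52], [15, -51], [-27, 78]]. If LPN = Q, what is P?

P = [[-2, 1], [-5, 1], [5, -5]]

Isolating P: multiply by L⁻¹ from the left and N⁻¹ from the right, so P = L⁻¹QN⁻¹.
det L = -3, so L⁻¹ = [[-1, -11/3, -3], [0, -1/3, 0], [-1, -5, -4]].
det N = -3, so N⁻¹ = [[1, -4/3], [0, -1/3]].
L⁻¹Q = [[-2, 5], [-5, 17], [5, -5]].
P = (L⁻¹Q)N⁻¹ = [[-2, 1], [-5, 1], [5, -5]].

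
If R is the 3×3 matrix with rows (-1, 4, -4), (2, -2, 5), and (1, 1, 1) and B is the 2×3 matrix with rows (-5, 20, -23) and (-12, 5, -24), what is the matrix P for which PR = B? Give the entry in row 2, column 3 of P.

Since R sits to the right of P, P = BR⁻¹.
R has determinant 3; R⁻¹ = [[-7/3, -8/3, 4], [1, 1, -1], [4/3, 5/3, -2]].
P = BR⁻¹ = [[-5, 20, -23], [-12, 5, -24]] · [[-7/3, -8/3, 4], [1, 1, -1], [4/3, 5/3, -2]] = [[1, -5, 6], [1, -3, -5]].

-5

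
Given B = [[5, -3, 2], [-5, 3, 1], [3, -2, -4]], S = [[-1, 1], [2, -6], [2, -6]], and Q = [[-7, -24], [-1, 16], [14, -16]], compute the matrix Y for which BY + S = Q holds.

BY = Q − S = [[-6, -25], [-3, 22], [12, -10]].
B is on the left of Y, so left-multiply by B⁻¹: Y = B⁻¹(Q − S).
det B = 3; the adjugate gives B⁻¹ = [[-10/3, -16/3, -3], [-17/3, -26/3, -5], [1/3, 1/3, 0]].
Y = B⁻¹(Q − S) = [[0, -4], [0, 1], [-3, -1]].

Y = [[0, -4], [0, 1], [-3, -1]]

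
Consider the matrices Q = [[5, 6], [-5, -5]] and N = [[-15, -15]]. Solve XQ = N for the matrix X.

Since Q sits to the right of X, X = NQ⁻¹.
det Q = 5, so Q⁻¹ = [[-1, -6/5], [1, 1]].
X = NQ⁻¹ = [[-15, -15]] · [[-1, -6/5], [1, 1]] = [[0, 3]].

X = [[0, 3]]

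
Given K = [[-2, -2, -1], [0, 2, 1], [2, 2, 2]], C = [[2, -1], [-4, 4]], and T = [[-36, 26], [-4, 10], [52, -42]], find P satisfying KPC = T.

Left-multiply by K⁻¹ and right-multiply by C⁻¹: P = K⁻¹TC⁻¹.
det K = -4, so K⁻¹ = [[-1/2, -1/2, 0], [-1/2, 1/2, -1/2], [1, 0, 1]].
det C = 4, so C⁻¹ = [[1, 1/4], [1, 1/2]].
K⁻¹T = [[20, -18], [-10, 13], [16, -16]].
P = (K⁻¹T)C⁻¹ = [[2, -4], [3, 4], [0, -4]].

P = [[2, -4], [3, 4], [0, -4]]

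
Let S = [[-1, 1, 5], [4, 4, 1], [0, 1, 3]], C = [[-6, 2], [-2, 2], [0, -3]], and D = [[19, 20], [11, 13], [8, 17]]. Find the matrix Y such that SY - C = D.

Y = [[-3, -2], [5, 5], [1, 3]]

SY = D + C = [[13, 22], [9, 15], [8, 14]].
S is on the left of Y, so left-multiply by S⁻¹: Y = S⁻¹(D + C).
S has determinant -3; S⁻¹ = [[-11/3, -2/3, 19/3], [4, 1, -7], [-4/3, -1/3, 8/3]].
Y = S⁻¹(D + C) = [[-3, -2], [5, 5], [1, 3]].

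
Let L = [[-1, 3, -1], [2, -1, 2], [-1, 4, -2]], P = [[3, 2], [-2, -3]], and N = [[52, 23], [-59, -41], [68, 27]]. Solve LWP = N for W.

W = [[-4, 3], [5, 3], [-3, -1]]

Isolating W: multiply by L⁻¹ from the left and P⁻¹ from the right, so W = L⁻¹NP⁻¹.
det L = 5, so L⁻¹ = [[-6/5, 2/5, 1], [2/5, 1/5, 0], [7/5, 1/5, -1]].
det P = -5; the adjugate gives P⁻¹ = [[3/5, 2/5], [-2/5, -3/5]].
L⁻¹N = [[-18, -17], [9, 1], [-7, -3]].
W = (L⁻¹N)P⁻¹ = [[-4, 3], [5, 3], [-3, -1]].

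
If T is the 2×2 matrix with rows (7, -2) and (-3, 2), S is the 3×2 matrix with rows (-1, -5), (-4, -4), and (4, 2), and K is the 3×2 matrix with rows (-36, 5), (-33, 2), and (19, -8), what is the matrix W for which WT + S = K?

W = [[-5, 0], [-5, -2], [0, -5]]

WT = K − S = [[-35, 10], [-29, 6], [15, -10]].
Right-multiplying both sides by T⁻¹ gives W = (K − S)T⁻¹.
det T = 8, so T⁻¹ = [[1/4, 1/4], [3/8, 7/8]].
W = (K − S)T⁻¹ = [[-5, 0], [-5, -2], [0, -5]].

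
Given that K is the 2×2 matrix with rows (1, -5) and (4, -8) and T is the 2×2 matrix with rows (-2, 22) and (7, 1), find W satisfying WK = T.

W = [[-6, 1], [-5, 3]]

K is on the right of W, so right-multiply by K⁻¹: W = TK⁻¹.
det K = 12; the adjugate gives K⁻¹ = [[-2/3, 5/12], [-1/3, 1/12]].
W = TK⁻¹ = [[-2, 22], [7, 1]] · [[-2/3, 5/12], [-1/3, 1/12]] = [[-6, 1], [-5, 3]].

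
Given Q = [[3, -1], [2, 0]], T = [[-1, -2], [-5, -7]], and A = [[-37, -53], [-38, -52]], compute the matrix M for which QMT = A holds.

M = [[-1, 4], [-5, 5]]

Left-multiply by Q⁻¹ and right-multiply by T⁻¹: M = Q⁻¹AT⁻¹.
Q has determinant 2; Q⁻¹ = [[0, 1/2], [-1, 3/2]].
T has determinant -3; T⁻¹ = [[7/3, -2/3], [-5/3, 1/3]].
Q⁻¹A = [[-19, -26], [-20, -25]].
M = (Q⁻¹A)T⁻¹ = [[-1, 4], [-5, 5]].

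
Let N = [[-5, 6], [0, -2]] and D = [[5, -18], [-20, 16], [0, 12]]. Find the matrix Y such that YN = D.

Since N sits to the right of Y, Y = DN⁻¹.
det N = 10, so N⁻¹ = [[-1/5, -3/5], [0, -1/2]].
Y = DN⁻¹ = [[5, -18], [-20, 16], [0, 12]] · [[-1/5, -3/5], [0, -1/2]] = [[-1, 6], [4, 4], [0, -6]].

Y = [[-1, 6], [4, 4], [0, -6]]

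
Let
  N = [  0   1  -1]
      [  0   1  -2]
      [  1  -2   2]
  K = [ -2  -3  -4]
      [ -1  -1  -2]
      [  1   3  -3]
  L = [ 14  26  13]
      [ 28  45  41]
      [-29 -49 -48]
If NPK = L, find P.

Left-multiply by N⁻¹ and right-multiply by K⁻¹: P = N⁻¹LK⁻¹.
N has determinant -1; N⁻¹ = [[2, 0, 1], [2, -1, 0], [1, -1, 0]].
det K = 5; the adjugate gives K⁻¹ = [[9/5, -21/5, 2/5], [-1, 2, 0], [-2/5, 3/5, -1/5]].
N⁻¹L = [[-1, 3, -22], [0, 7, -15], [-14, -19, -28]].
P = (N⁻¹L)K⁻¹ = [[4, -3, 4], [-1, 5, 3], [5, 4, 0]].

P = [[4, -3, 4], [-1, 5, 3], [5, 4, 0]]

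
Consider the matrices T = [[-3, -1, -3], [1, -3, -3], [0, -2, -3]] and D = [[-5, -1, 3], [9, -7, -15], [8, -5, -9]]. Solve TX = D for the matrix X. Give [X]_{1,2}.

Since T multiplies X on the left, X = T⁻¹D.
det T = -6, so T⁻¹ = [[-1/2, -1/2, 1], [-1/2, -3/2, 2], [1/3, 1, -5/3]].
X = T⁻¹D = [[-1/2, -1/2, 1], [-1/2, -3/2, 2], [1/3, 1, -5/3]] · [[-5, -1, 3], [9, -7, -15], [8, -5, -9]] = [[6, -1, -3], [5, 1, 3], [-6, 1, 1]].

-1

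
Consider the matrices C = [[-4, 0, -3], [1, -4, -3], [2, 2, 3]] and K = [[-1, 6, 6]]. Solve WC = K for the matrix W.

Since C sits to the right of W, W = KC⁻¹.
det C = -6, so C⁻¹ = [[1, 1, 2], [3/2, 1, 5/2], [-5/3, -4/3, -8/3]].
W = KC⁻¹ = [[-1, 6, 6]] · [[1, 1, 2], [3/2, 1, 5/2], [-5/3, -4/3, -8/3]] = [[-2, -3, -3]].

W = [[-2, -3, -3]]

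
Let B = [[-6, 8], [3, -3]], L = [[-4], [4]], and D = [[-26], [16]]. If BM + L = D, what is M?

M = [[5], [1]]

BM = D − L = [[-22], [12]].
Since B multiplies M on the left, M = B⁻¹(D − L).
B has determinant -6; B⁻¹ = [[1/2, 4/3], [1/2, 1]].
M = B⁻¹(D − L) = [[5], [1]].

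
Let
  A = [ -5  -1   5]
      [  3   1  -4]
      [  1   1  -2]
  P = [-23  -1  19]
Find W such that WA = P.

W = [[5, -1, 5]]

A is on the right of W, so right-multiply by A⁻¹: W = PA⁻¹.
det A = -2, so A⁻¹ = [[-1, -3/2, 1/2], [-1, -5/2, 5/2], [-1, -2, 1]].
W = PA⁻¹ = [[-23, -1, 19]] · [[-1, -3/2, 1/2], [-1, -5/2, 5/2], [-1, -2, 1]] = [[5, -1, 5]].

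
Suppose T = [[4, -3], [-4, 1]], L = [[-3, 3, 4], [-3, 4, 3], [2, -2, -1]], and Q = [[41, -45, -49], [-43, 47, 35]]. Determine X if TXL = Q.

X = [[0, -1, 4], [3, 0, 5]]

X = T⁻¹QL⁻¹ (apply T⁻¹ on the left and L⁻¹ on the right).
det T = -8, so T⁻¹ = [[-1/8, -3/8], [-1/2, -1/2]].
L has determinant -5; L⁻¹ = [[-2/5, 1, 7/5], [-3/5, 1, 3/5], [2/5, 0, 3/5]].
T⁻¹Q = [[11, -12, -7], [1, -1, 7]].
X = (T⁻¹Q)L⁻¹ = [[0, -1, 4], [3, 0, 5]].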